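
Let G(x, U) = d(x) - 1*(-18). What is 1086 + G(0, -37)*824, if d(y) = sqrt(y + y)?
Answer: 15918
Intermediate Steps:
d(y) = sqrt(2)*sqrt(y) (d(y) = sqrt(2*y) = sqrt(2)*sqrt(y))
G(x, U) = 18 + sqrt(2)*sqrt(x) (G(x, U) = sqrt(2)*sqrt(x) - 1*(-18) = sqrt(2)*sqrt(x) + 18 = 18 + sqrt(2)*sqrt(x))
1086 + G(0, -37)*824 = 1086 + (18 + sqrt(2)*sqrt(0))*824 = 1086 + (18 + sqrt(2)*0)*824 = 1086 + (18 + 0)*824 = 1086 + 18*824 = 1086 + 14832 = 15918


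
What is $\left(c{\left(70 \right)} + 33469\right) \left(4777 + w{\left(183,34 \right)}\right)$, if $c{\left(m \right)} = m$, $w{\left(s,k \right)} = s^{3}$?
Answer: $205703541296$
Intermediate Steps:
$\left(c{\left(70 \right)} + 33469\right) \left(4777 + w{\left(183,34 \right)}\right) = \left(70 + 33469\right) \left(4777 + 183^{3}\right) = 33539 \left(4777 + 6128487\right) = 33539 \cdot 6133264 = 205703541296$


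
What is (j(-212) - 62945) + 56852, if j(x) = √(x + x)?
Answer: -6093 + 2*I*√106 ≈ -6093.0 + 20.591*I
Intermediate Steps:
j(x) = √2*√x (j(x) = √(2*x) = √2*√x)
(j(-212) - 62945) + 56852 = (√2*√(-212) - 62945) + 56852 = (√2*(2*I*√53) - 62945) + 56852 = (2*I*√106 - 62945) + 56852 = (-62945 + 2*I*√106) + 56852 = -6093 + 2*I*√106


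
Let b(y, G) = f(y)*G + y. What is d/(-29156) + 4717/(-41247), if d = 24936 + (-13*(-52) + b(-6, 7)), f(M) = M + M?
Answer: -595117393/601298766 ≈ -0.98972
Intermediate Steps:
f(M) = 2*M
b(y, G) = y + 2*G*y (b(y, G) = (2*y)*G + y = 2*G*y + y = y + 2*G*y)
d = 25522 (d = 24936 + (-13*(-52) - 6*(1 + 2*7)) = 24936 + (676 - 6*(1 + 14)) = 24936 + (676 - 6*15) = 24936 + (676 - 90) = 24936 + 586 = 25522)
d/(-29156) + 4717/(-41247) = 25522/(-29156) + 4717/(-41247) = 25522*(-1/29156) + 4717*(-1/41247) = -12761/14578 - 4717/41247 = -595117393/601298766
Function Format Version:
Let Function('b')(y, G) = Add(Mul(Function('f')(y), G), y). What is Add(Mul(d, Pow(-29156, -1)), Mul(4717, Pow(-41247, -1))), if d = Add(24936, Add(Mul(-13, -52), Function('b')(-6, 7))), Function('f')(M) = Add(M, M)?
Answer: Rational(-595117393, 601298766) ≈ -0.98972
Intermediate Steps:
Function('f')(M) = Mul(2, M)
Function('b')(y, G) = Add(y, Mul(2, G, y)) (Function('b')(y, G) = Add(Mul(Mul(2, y), G), y) = Add(Mul(2, G, y), y) = Add(y, Mul(2, G, y)))
d = 25522 (d = Add(24936, Add(Mul(-13, -52), Mul(-6, Add(1, Mul(2, 7))))) = Add(24936, Add(676, Mul(-6, Add(1, 14)))) = Add(24936, Add(676, Mul(-6, 15))) = Add(24936, Add(676, -90)) = Add(24936, 586) = 25522)
Add(Mul(d, Pow(-29156, -1)), Mul(4717, Pow(-41247, -1))) = Add(Mul(25522, Pow(-29156, -1)), Mul(4717, Pow(-41247, -1))) = Add(Mul(25522, Rational(-1, 29156)), Mul(4717, Rational(-1, 41247))) = Add(Rational(-12761, 14578), Rational(-4717, 41247)) = Rational(-595117393, 601298766)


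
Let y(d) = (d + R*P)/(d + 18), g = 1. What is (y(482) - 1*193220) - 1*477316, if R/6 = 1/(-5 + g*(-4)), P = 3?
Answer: -16763376/25 ≈ -6.7054e+5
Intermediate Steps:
R = -⅔ (R = 6/(-5 + 1*(-4)) = 6/(-5 - 4) = 6/(-9) = 6*(-⅑) = -⅔ ≈ -0.66667)
y(d) = (-2 + d)/(18 + d) (y(d) = (d - ⅔*3)/(d + 18) = (d - 2)/(18 + d) = (-2 + d)/(18 + d))
(y(482) - 1*193220) - 1*477316 = ((-2 + 482)/(18 + 482) - 1*193220) - 1*477316 = (480/500 - 193220) - 477316 = ((1/500)*480 - 193220) - 477316 = (24/25 - 193220) - 477316 = -4830476/25 - 477316 = -16763376/25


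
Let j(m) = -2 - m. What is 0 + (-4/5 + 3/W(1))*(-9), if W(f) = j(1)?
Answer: 81/5 ≈ 16.200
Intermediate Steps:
W(f) = -3 (W(f) = -2 - 1*1 = -2 - 1 = -3)
0 + (-4/5 + 3/W(1))*(-9) = 0 + (-4/5 + 3/(-3))*(-9) = 0 + (-4*⅕ + 3*(-⅓))*(-9) = 0 + (-⅘ - 1)*(-9) = 0 - 9/5*(-9) = 0 + 81/5 = 81/5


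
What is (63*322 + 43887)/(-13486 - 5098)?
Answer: -64173/18584 ≈ -3.4531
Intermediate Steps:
(63*322 + 43887)/(-13486 - 5098) = (20286 + 43887)/(-18584) = 64173*(-1/18584) = -64173/18584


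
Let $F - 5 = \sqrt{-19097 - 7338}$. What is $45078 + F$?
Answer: $45083 + i \sqrt{26435} \approx 45083.0 + 162.59 i$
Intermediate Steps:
$F = 5 + i \sqrt{26435}$ ($F = 5 + \sqrt{-19097 - 7338} = 5 + \sqrt{-26435} = 5 + i \sqrt{26435} \approx 5.0 + 162.59 i$)
$45078 + F = 45078 + \left(5 + i \sqrt{26435}\right) = 45083 + i \sqrt{26435}$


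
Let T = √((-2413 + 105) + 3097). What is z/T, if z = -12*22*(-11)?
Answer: 968*√789/263 ≈ 103.39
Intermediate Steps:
z = 2904 (z = -264*(-11) = 2904)
T = √789 (T = √(-2308 + 3097) = √789 ≈ 28.089)
z/T = 2904/(√789) = 2904*(√789/789) = 968*√789/263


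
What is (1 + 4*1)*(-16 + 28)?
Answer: 60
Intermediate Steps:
(1 + 4*1)*(-16 + 28) = (1 + 4)*12 = 5*12 = 60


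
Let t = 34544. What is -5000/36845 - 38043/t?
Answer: -314882867/254554736 ≈ -1.2370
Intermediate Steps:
-5000/36845 - 38043/t = -5000/36845 - 38043/34544 = -5000*1/36845 - 38043*1/34544 = -1000/7369 - 38043/34544 = -314882867/254554736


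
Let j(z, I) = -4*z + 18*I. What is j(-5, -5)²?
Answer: 4900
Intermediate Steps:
j(-5, -5)² = (-4*(-5) + 18*(-5))² = (20 - 90)² = (-70)² = 4900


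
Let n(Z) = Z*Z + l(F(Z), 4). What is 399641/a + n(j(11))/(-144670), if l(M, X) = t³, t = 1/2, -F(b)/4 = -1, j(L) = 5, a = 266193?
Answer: 462475002967/308081130480 ≈ 1.5011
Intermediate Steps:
F(b) = 4 (F(b) = -4*(-1) = 4)
t = ½ ≈ 0.50000
l(M, X) = ⅛ (l(M, X) = (½)³ = ⅛)
n(Z) = ⅛ + Z² (n(Z) = Z*Z + ⅛ = Z² + ⅛ = ⅛ + Z²)
399641/a + n(j(11))/(-144670) = 399641/266193 + (⅛ + 5²)/(-144670) = 399641*(1/266193) + (⅛ + 25)*(-1/144670) = 399641/266193 + (201/8)*(-1/144670) = 399641/266193 - 201/1157360 = 462475002967/308081130480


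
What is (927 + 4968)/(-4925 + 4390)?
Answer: -1179/107 ≈ -11.019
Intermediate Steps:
(927 + 4968)/(-4925 + 4390) = 5895/(-535) = 5895*(-1/535) = -1179/107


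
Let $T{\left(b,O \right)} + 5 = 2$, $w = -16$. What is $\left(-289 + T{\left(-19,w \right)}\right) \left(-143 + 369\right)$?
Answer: $-65992$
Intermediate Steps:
$T{\left(b,O \right)} = -3$ ($T{\left(b,O \right)} = -5 + 2 = -3$)
$\left(-289 + T{\left(-19,w \right)}\right) \left(-143 + 369\right) = \left(-289 - 3\right) \left(-143 + 369\right) = \left(-292\right) 226 = -65992$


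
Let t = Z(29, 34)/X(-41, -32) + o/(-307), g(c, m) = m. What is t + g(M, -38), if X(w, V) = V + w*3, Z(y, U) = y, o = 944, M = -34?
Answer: -1963453/47585 ≈ -41.262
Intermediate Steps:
X(w, V) = V + 3*w
t = -155223/47585 (t = 29/(-32 + 3*(-41)) + 944/(-307) = 29/(-32 - 123) + 944*(-1/307) = 29/(-155) - 944/307 = 29*(-1/155) - 944/307 = -29/155 - 944/307 = -155223/47585 ≈ -3.2620)
t + g(M, -38) = -155223/47585 - 38 = -1963453/47585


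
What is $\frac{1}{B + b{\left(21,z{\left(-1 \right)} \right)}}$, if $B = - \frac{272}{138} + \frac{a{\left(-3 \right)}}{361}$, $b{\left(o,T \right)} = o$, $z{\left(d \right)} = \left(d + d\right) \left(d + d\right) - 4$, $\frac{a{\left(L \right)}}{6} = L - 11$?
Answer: $\frac{24909}{468197} \approx 0.053202$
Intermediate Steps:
$a{\left(L \right)} = -66 + 6 L$ ($a{\left(L \right)} = 6 \left(L - 11\right) = 6 \left(-11 + L\right) = -66 + 6 L$)
$z{\left(d \right)} = -4 + 4 d^{2}$ ($z{\left(d \right)} = 2 d 2 d - 4 = 4 d^{2} - 4 = -4 + 4 d^{2}$)
$B = - \frac{54892}{24909}$ ($B = - \frac{272}{138} + \frac{-66 + 6 \left(-3\right)}{361} = \left(-272\right) \frac{1}{138} + \left(-66 - 18\right) \frac{1}{361} = - \frac{136}{69} - \frac{84}{361} = - \frac{54892}{24909} \approx -2.2037$)
$\frac{1}{B + b{\left(21,z{\left(-1 \right)} \right)}} = \frac{1}{- \frac{54892}{24909} + 21} = \frac{1}{\frac{468197}{24909}} = \frac{24909}{468197}$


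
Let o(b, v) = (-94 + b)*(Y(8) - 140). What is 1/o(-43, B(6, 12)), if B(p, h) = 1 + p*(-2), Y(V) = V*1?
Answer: 1/18084 ≈ 5.5298e-5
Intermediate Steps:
Y(V) = V
B(p, h) = 1 - 2*p
o(b, v) = 12408 - 132*b (o(b, v) = (-94 + b)*(8 - 140) = (-94 + b)*(-132) = 12408 - 132*b)
1/o(-43, B(6, 12)) = 1/(12408 - 132*(-43)) = 1/(12408 + 5676) = 1/18084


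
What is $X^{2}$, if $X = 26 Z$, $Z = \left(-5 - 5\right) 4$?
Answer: $1081600$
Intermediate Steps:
$Z = -40$ ($Z = \left(-10\right) 4 = -40$)
$X = -1040$ ($X = 26 \left(-40\right) = -1040$)
$X^{2} = \left(-1040\right)^{2} = 1081600$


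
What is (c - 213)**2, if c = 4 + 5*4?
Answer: 35721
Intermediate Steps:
c = 24 (c = 4 + 20 = 24)
(c - 213)**2 = (24 - 213)**2 = (-189)**2 = 35721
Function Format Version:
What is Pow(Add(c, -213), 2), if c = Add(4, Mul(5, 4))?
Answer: 35721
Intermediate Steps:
c = 24 (c = Add(4, 20) = 24)
Pow(Add(c, -213), 2) = Pow(Add(24, -213), 2) = Pow(-189, 2) = 35721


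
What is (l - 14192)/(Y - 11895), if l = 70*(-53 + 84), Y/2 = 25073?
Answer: -12022/38251 ≈ -0.31429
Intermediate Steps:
Y = 50146 (Y = 2*25073 = 50146)
l = 2170 (l = 70*31 = 2170)
(l - 14192)/(Y - 11895) = (2170 - 14192)/(50146 - 11895) = -12022/38251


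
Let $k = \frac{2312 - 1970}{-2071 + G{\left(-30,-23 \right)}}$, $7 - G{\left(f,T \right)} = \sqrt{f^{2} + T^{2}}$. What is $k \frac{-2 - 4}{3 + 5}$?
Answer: $\frac{529416}{4258667} - \frac{513 \sqrt{1429}}{8517334} \approx 0.12204$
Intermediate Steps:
$G{\left(f,T \right)} = 7 - \sqrt{T^{2} + f^{2}}$ ($G{\left(f,T \right)} = 7 - \sqrt{f^{2} + T^{2}} = 7 - \sqrt{T^{2} + f^{2}}$)
$k = \frac{342}{-2064 - \sqrt{1429}}$ ($k = \frac{2312 - 1970}{-2071 + \left(7 - \sqrt{\left(-23\right)^{2} + \left(-30\right)^{2}}\right)} = \frac{342}{-2071 + \left(7 - \sqrt{529 + 900}\right)} = \frac{342}{-2071 + \left(7 - \sqrt{1429}\right)} = \frac{342}{-2064 - \sqrt{1429}} \approx -0.16272$)
$k \frac{-2 - 4}{3 + 5} = \left(- \frac{705888}{4258667} + \frac{342 \sqrt{1429}}{4258667}\right) \frac{-2 - 4}{3 + 5} = \left(- \frac{705888}{4258667} + \frac{342 \sqrt{1429}}{4258667}\right) \left(- \frac{6}{8}\right) = \left(- \frac{705888}{4258667} + \frac{342 \sqrt{1429}}{4258667}\right) \left(\left(-6\right) \frac{1}{8}\right) = \left(- \frac{705888}{4258667} + \frac{342 \sqrt{1429}}{4258667}\right) \left(- \frac{3}{4}\right) = \frac{529416}{4258667} - \frac{513 \sqrt{1429}}{8517334}$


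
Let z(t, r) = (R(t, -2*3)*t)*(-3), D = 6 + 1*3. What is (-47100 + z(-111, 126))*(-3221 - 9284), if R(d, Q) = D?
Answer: 551508015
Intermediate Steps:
D = 9 (D = 6 + 3 = 9)
R(d, Q) = 9
z(t, r) = -27*t (z(t, r) = (9*t)*(-3) = -27*t)
(-47100 + z(-111, 126))*(-3221 - 9284) = (-47100 - 27*(-111))*(-3221 - 9284) = (-47100 + 2997)*(-12505) = -44103*(-12505) = 551508015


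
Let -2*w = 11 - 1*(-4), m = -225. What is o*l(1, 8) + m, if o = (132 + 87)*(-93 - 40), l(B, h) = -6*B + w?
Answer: 785979/2 ≈ 3.9299e+5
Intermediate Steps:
w = -15/2 (w = -(11 - 1*(-4))/2 = -(11 + 4)/2 = -½*15 = -15/2 ≈ -7.5000)
l(B, h) = -15/2 - 6*B (l(B, h) = -6*B - 15/2 = -15/2 - 6*B)
o = -29127 (o = 219*(-133) = -29127)
o*l(1, 8) + m = -29127*(-15/2 - 6*1) - 225 = -29127*(-15/2 - 6) - 225 = -29127*(-27/2) - 225 = 786429/2 - 225 = 785979/2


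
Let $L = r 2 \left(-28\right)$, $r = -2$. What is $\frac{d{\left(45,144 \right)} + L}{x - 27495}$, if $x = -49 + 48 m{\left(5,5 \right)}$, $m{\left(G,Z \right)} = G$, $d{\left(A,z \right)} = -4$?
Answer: $- \frac{27}{6826} \approx -0.0039555$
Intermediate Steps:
$x = 191$ ($x = -49 + 48 \cdot 5 = -49 + 240 = 191$)
$L = 112$ ($L = - 2 \cdot 2 \left(-28\right) = \left(-2\right) \left(-56\right) = 112$)
$\frac{d{\left(45,144 \right)} + L}{x - 27495} = \frac{-4 + 112}{191 - 27495} = \frac{108}{191 - 27495} = \frac{108}{-27304} = 108 \left(- \frac{1}{27304}\right) = - \frac{27}{6826}$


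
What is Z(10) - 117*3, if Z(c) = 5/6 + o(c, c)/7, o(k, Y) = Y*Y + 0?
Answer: -14107/42 ≈ -335.88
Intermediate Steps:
o(k, Y) = Y² (o(k, Y) = Y² + 0 = Y²)
Z(c) = ⅚ + c²/7 (Z(c) = 5/6 + c²/7 = 5*(⅙) + c²*(⅐) = ⅚ + c²/7)
Z(10) - 117*3 = (⅚ + (⅐)*10²) - 117*3 = (⅚ + (⅐)*100) - 351 = (⅚ + 100/7) - 351 = 635/42 - 351 = -14107/42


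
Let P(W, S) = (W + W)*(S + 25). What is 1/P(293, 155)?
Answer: 1/105480 ≈ 9.4805e-6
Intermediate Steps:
P(W, S) = 2*W*(25 + S) (P(W, S) = (2*W)*(25 + S) = 2*W*(25 + S))
1/P(293, 155) = 1/(2*293*(25 + 155)) = 1/(2*293*180) = 1/105480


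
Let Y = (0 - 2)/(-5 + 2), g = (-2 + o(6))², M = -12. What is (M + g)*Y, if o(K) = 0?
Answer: -16/3 ≈ -5.3333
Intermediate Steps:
g = 4 (g = (-2 + 0)² = (-2)² = 4)
Y = ⅔ (Y = -2/(-3) = -2*(-⅓) = ⅔ ≈ 0.66667)
(M + g)*Y = (-12 + 4)*(⅔) = -8*⅔ = -16/3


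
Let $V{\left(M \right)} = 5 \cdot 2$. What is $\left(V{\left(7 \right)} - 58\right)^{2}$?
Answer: $2304$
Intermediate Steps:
$V{\left(M \right)} = 10$
$\left(V{\left(7 \right)} - 58\right)^{2} = \left(10 - 58\right)^{2} = \left(-48\right)^{2} = 2304$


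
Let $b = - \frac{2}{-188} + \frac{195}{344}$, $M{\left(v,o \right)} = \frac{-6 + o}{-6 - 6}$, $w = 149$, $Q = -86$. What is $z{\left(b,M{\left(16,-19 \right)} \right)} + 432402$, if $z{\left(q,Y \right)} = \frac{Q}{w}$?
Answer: $\frac{64427812}{149} \approx 4.324 \cdot 10^{5}$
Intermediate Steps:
$M{\left(v,o \right)} = \frac{1}{2} - \frac{o}{12}$ ($M{\left(v,o \right)} = \frac{-6 + o}{-12} = \left(-6 + o\right) \left(- \frac{1}{12}\right) = \frac{1}{2} - \frac{o}{12}$)
$b = \frac{9337}{16168}$ ($b = \left(-2\right) \left(- \frac{1}{188}\right) + 195 \cdot \frac{1}{344} = \frac{1}{94} + \frac{195}{344} = \frac{9337}{16168} \approx 0.5775$)
$z{\left(q,Y \right)} = - \frac{86}{149}$
$z{\left(b,M{\left(16,-19 \right)} \right)} + 432402 = - \frac{86}{149} + 432402 = \frac{64427812}{149}$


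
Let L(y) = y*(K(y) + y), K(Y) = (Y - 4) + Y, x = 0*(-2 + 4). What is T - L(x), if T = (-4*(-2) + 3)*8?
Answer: 88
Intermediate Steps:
x = 0 (x = 0*2 = 0)
K(Y) = -4 + 2*Y (K(Y) = (-4 + Y) + Y = -4 + 2*Y)
T = 88 (T = (8 + 3)*8 = 11*8 = 88)
L(y) = y*(-4 + 3*y) (L(y) = y*((-4 + 2*y) + y) = y*(-4 + 3*y))
T - L(x) = 88 - 0*(-4 + 3*0) = 88 - 0*(-4 + 0) = 88 - 0*(-4) = 88 - 1*0 = 88 + 0 = 88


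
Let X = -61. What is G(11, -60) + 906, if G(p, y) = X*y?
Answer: 4566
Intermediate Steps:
G(p, y) = -61*y
G(11, -60) + 906 = -61*(-60) + 906 = 3660 + 906 = 4566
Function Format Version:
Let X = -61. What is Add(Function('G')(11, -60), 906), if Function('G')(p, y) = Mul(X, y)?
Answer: 4566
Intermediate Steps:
Function('G')(p, y) = Mul(-61, y)
Add(Function('G')(11, -60), 906) = Add(Mul(-61, -60), 906) = Add(3660, 906) = 4566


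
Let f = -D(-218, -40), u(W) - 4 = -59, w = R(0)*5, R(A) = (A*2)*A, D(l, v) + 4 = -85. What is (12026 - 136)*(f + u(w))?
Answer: 404260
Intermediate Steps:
D(l, v) = -89 (D(l, v) = -4 - 85 = -89)
R(A) = 2*A² (R(A) = (2*A)*A = 2*A²)
w = 0 (w = (2*0²)*5 = (2*0)*5 = 0*5 = 0)
u(W) = -55 (u(W) = 4 - 59 = -55)
f = 89 (f = -1*(-89) = 89)
(12026 - 136)*(f + u(w)) = (12026 - 136)*(89 - 55) = 11890*34 = 404260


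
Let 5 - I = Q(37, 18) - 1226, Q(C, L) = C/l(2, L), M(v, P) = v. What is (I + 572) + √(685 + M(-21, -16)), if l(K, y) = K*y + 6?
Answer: 75689/42 + 2*√166 ≈ 1827.9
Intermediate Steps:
l(K, y) = 6 + K*y
Q(C, L) = C/(6 + 2*L)
I = 51665/42 (I = 5 - ((½)*37/(3 + 18) - 1226) = 5 - ((½)*37/21 - 1226) = 5 - ((½)*37*(1/21) - 1226) = 5 - (37/42 - 1226) = 5 - 1*(-51455/42) = 5 + 51455/42 = 51665/42 ≈ 1230.1)
(I + 572) + √(685 + M(-21, -16)) = (51665/42 + 572) + √(685 - 21) = 75689/42 + √664 = 75689/42 + 2*√166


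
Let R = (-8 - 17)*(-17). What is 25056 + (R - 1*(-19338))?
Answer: 44819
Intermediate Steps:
R = 425 (R = -25*(-17) = 425)
25056 + (R - 1*(-19338)) = 25056 + (425 - 1*(-19338)) = 25056 + (425 + 19338) = 25056 + 19763 = 44819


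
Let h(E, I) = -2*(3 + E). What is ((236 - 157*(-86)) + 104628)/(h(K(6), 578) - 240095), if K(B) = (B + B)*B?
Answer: -118366/240245 ≈ -0.49269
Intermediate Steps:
K(B) = 2*B**2 (K(B) = (2*B)*B = 2*B**2)
h(E, I) = -6 - 2*E
((236 - 157*(-86)) + 104628)/(h(K(6), 578) - 240095) = ((236 - 157*(-86)) + 104628)/((-6 - 4*6**2) - 240095) = ((236 + 13502) + 104628)/((-6 - 4*36) - 240095) = (13738 + 104628)/((-6 - 2*72) - 240095) = 118366/((-6 - 144) - 240095) = 118366/(-150 - 240095) = 118366/(-240245) = 118366*(-1/240245) = -118366/240245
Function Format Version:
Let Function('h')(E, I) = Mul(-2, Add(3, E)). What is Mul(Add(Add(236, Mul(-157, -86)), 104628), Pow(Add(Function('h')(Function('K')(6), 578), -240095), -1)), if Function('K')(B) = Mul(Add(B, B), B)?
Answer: Rational(-118366, 240245) ≈ -0.49269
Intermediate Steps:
Function('K')(B) = Mul(2, Pow(B, 2)) (Function('K')(B) = Mul(Mul(2, B), B) = Mul(2, Pow(B, 2)))
Function('h')(E, I) = Add(-6, Mul(-2, E))
Mul(Add(Add(236, Mul(-157, -86)), 104628), Pow(Add(Function('h')(Function('K')(6), 578), -240095), -1)) = Mul(Add(Add(236, Mul(-157, -86)), 104628), Pow(Add(Add(-6, Mul(-2, Mul(2, Pow(6, 2)))), -240095), -1)) = Mul(Add(Add(236, 13502), 104628), Pow(Add(Add(-6, Mul(-2, Mul(2, 36))), -240095), -1)) = Mul(Add(13738, 104628), Pow(Add(Add(-6, Mul(-2, 72)), -240095), -1)) = Mul(118366, Pow(Add(Add(-6, -144), -240095), -1)) = Mul(118366, Pow(Add(-150, -240095), -1)) = Mul(118366, Pow(-240245, -1)) = Mul(118366, Rational(-1, 240245)) = Rational(-118366, 240245)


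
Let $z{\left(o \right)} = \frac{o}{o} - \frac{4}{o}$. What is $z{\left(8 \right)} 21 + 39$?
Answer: $\frac{99}{2} \approx 49.5$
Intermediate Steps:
$z{\left(o \right)} = 1 - \frac{4}{o}$
$z{\left(8 \right)} 21 + 39 = \frac{-4 + 8}{8} \cdot 21 + 39 = \frac{1}{8} \cdot 4 \cdot 21 + 39 = \frac{1}{2} \cdot 21 + 39 = \frac{21}{2} + 39 = \frac{99}{2}$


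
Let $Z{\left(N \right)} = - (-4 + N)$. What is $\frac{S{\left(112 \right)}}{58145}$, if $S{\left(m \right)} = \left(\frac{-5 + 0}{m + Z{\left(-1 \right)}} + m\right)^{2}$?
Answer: $\frac{171583801}{795946905} \approx 0.21557$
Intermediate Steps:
$Z{\left(N \right)} = 4 - N$
$S{\left(m \right)} = \left(m - \frac{5}{5 + m}\right)^{2}$ ($S{\left(m \right)} = \left(\frac{-5 + 0}{m + \left(4 - -1\right)} + m\right)^{2} = \left(- \frac{5}{m + \left(4 + 1\right)} + m\right)^{2} = \left(- \frac{5}{m + 5} + m\right)^{2} = \left(- \frac{5}{5 + m} + m\right)^{2} = \left(m - \frac{5}{5 + m}\right)^{2}$)
$\frac{S{\left(112 \right)}}{58145} = \frac{\frac{1}{\left(5 + 112\right)^{2}} \left(-5 + 112^{2} + 5 \cdot 112\right)^{2}}{58145} = \frac{\left(-5 + 12544 + 560\right)^{2}}{13689} \cdot \frac{1}{58145} = \frac{13099^{2}}{13689} \cdot \frac{1}{58145} = \frac{1}{13689} \cdot 171583801 \cdot \frac{1}{58145} = \frac{171583801}{13689} \cdot \frac{1}{58145} = \frac{171583801}{795946905}$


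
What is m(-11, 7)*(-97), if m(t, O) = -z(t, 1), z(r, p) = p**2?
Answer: 97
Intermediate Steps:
m(t, O) = -1 (m(t, O) = -1*1**2 = -1*1 = -1)
m(-11, 7)*(-97) = -1*(-97) = 97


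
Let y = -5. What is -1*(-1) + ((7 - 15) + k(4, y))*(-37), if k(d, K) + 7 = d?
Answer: 408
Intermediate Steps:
k(d, K) = -7 + d
-1*(-1) + ((7 - 15) + k(4, y))*(-37) = -1*(-1) + ((7 - 15) + (-7 + 4))*(-37) = 1 + (-8 - 3)*(-37) = 1 - 11*(-37) = 1 + 407 = 408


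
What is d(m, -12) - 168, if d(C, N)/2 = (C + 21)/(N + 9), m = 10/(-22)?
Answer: -5996/33 ≈ -181.70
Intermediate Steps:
m = -5/11 (m = 10*(-1/22) = -5/11 ≈ -0.45455)
d(C, N) = 2*(21 + C)/(9 + N) (d(C, N) = 2*((C + 21)/(N + 9)) = 2*((21 + C)/(9 + N)) = 2*(21 + C)/(9 + N))
d(m, -12) - 168 = 2*(21 - 5/11)/(9 - 12) - 168 = 2*(226/11)/(-3) - 168 = 2*(-⅓)*(226/11) - 168 = -452/33 - 168 = -5996/33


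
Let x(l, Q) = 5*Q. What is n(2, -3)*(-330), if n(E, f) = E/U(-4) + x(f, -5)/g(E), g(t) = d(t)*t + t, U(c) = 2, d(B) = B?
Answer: 1045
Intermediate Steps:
g(t) = t + t² (g(t) = t*t + t = t² + t = t + t²)
n(E, f) = E/2 - 25/(E*(1 + E)) (n(E, f) = E/2 + (5*(-5))/((E*(1 + E))) = E*(½) - 25/(E*(1 + E)) = E/2 - 25/(E*(1 + E)))
n(2, -3)*(-330) = ((½)*(-50 + 2²*(1 + 2))/(2*(1 + 2)))*(-330) = ((½)*(½)*(-50 + 4*3)/3)*(-330) = ((½)*(½)*(⅓)*(-50 + 12))*(-330) = ((½)*(½)*(⅓)*(-38))*(-330) = -19/6*(-330) = 1045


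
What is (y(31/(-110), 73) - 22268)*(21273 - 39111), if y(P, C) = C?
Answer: 395914410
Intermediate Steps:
(y(31/(-110), 73) - 22268)*(21273 - 39111) = (73 - 22268)*(21273 - 39111) = -22195*(-17838) = 395914410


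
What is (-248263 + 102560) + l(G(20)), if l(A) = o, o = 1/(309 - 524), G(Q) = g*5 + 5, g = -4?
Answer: -31326146/215 ≈ -1.4570e+5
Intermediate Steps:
G(Q) = -15 (G(Q) = -4*5 + 5 = -20 + 5 = -15)
o = -1/215 (o = 1/(-215) = -1/215 ≈ -0.0046512)
l(A) = -1/215
(-248263 + 102560) + l(G(20)) = (-248263 + 102560) - 1/215 = -145703 - 1/215 = -31326146/215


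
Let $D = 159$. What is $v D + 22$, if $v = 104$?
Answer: $16558$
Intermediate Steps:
$v D + 22 = 104 \cdot 159 + 22 = 16536 + 22 = 16558$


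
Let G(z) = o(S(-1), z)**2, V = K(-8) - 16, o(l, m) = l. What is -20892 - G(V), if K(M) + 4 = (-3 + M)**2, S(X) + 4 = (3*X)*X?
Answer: -20893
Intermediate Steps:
S(X) = -4 + 3*X**2 (S(X) = -4 + (3*X)*X = -4 + 3*X**2)
K(M) = -4 + (-3 + M)**2
V = 101 (V = (-4 + (-3 - 8)**2) - 16 = (-4 + (-11)**2) - 16 = (-4 + 121) - 16 = 117 - 16 = 101)
G(z) = 1 (G(z) = (-4 + 3*(-1)**2)**2 = (-4 + 3*1)**2 = (-4 + 3)**2 = (-1)**2 = 1)
-20892 - G(V) = -20892 - 1*1 = -20892 - 1 = -20893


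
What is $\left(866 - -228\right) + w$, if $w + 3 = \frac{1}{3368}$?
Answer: $\frac{3674489}{3368} \approx 1091.0$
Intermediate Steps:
$w = - \frac{10103}{3368}$ ($w = -3 + \frac{1}{3368} = - \frac{10103}{3368} \approx -2.9997$)
$\left(866 - -228\right) + w = \left(866 - -228\right) - \frac{10103}{3368} = \left(866 + 228\right) - \frac{10103}{3368} = 1094 - \frac{10103}{3368} = \frac{3674489}{3368}$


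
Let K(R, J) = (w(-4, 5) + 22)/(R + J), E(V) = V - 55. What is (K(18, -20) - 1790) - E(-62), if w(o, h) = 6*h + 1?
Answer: -3399/2 ≈ -1699.5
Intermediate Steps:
w(o, h) = 1 + 6*h
E(V) = -55 + V
K(R, J) = 53/(J + R) (K(R, J) = ((1 + 6*5) + 22)/(R + J) = ((1 + 30) + 22)/(J + R) = (31 + 22)/(J + R) = 53/(J + R))
(K(18, -20) - 1790) - E(-62) = (53/(-20 + 18) - 1790) - (-55 - 62) = (53/(-2) - 1790) - 1*(-117) = (53*(-1/2) - 1790) + 117 = (-53/2 - 1790) + 117 = -3633/2 + 117 = -3399/2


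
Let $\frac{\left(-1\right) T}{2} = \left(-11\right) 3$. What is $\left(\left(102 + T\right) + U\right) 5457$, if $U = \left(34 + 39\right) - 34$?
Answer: $1129599$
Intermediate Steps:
$T = 66$ ($T = - 2 \left(\left(-11\right) 3\right) = \left(-2\right) \left(-33\right) = 66$)
$U = 39$ ($U = 73 - 34 = 39$)
$\left(\left(102 + T\right) + U\right) 5457 = \left(\left(102 + 66\right) + 39\right) 5457 = \left(168 + 39\right) 5457 = 207 \cdot 5457 = 1129599$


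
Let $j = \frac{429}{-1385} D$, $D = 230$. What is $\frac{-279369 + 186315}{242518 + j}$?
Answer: $- \frac{12887979}{33578876} \approx -0.38381$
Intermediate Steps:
$j = - \frac{19734}{277}$ ($j = \frac{429}{-1385} \cdot 230 = 429 \left(- \frac{1}{1385}\right) 230 = \left(- \frac{429}{1385}\right) 230 = - \frac{19734}{277} \approx -71.242$)
$\frac{-279369 + 186315}{242518 + j} = \frac{-279369 + 186315}{242518 - \frac{19734}{277}} = - \frac{93054}{\frac{67157752}{277}} = \left(-93054\right) \frac{277}{67157752} = - \frac{12887979}{33578876}$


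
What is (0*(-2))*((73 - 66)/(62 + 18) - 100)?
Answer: 0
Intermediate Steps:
(0*(-2))*((73 - 66)/(62 + 18) - 100) = 0*(7/80 - 100) = 0*(-7993/80) = 0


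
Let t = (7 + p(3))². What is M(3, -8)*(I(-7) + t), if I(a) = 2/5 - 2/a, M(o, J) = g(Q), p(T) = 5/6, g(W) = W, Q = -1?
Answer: -78179/1260 ≈ -62.047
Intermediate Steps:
p(T) = ⅚ (p(T) = 5*(⅙) = ⅚)
M(o, J) = -1
I(a) = ⅖ - 2/a (I(a) = 2*(⅕) - 2/a = ⅖ - 2/a)
t = 2209/36 (t = (7 + ⅚)² = (47/6)² = 2209/36 ≈ 61.361)
M(3, -8)*(I(-7) + t) = -((⅖ - 2/(-7)) + 2209/36) = -((⅖ - 2*(-⅐)) + 2209/36) = -((⅖ + 2/7) + 2209/36) = -(24/35 + 2209/36) = -1*78179/1260 = -78179/1260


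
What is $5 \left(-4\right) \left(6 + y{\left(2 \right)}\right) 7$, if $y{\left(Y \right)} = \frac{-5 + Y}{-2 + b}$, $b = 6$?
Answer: $-735$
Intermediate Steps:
$y{\left(Y \right)} = - \frac{5}{4} + \frac{Y}{4}$ ($y{\left(Y \right)} = \frac{-5 + Y}{-2 + 6} = \frac{-5 + Y}{4} = \left(-5 + Y\right) \frac{1}{4} = - \frac{5}{4} + \frac{Y}{4}$)
$5 \left(-4\right) \left(6 + y{\left(2 \right)}\right) 7 = 5 \left(-4\right) \left(6 + \left(- \frac{5}{4} + \frac{1}{4} \cdot 2\right)\right) 7 = - 20 \left(6 + \left(- \frac{5}{4} + \frac{1}{2}\right)\right) 7 = - 20 \left(6 - \frac{3}{4}\right) 7 = \left(-20\right) \frac{21}{4} \cdot 7 = \left(-105\right) 7 = -735$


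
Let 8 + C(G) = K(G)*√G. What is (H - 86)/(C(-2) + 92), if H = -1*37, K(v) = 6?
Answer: -287/198 + 41*I*√2/396 ≈ -1.4495 + 0.14642*I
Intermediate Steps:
C(G) = -8 + 6*√G
H = -37
(H - 86)/(C(-2) + 92) = (-37 - 86)/((-8 + 6*√(-2)) + 92) = -123/((-8 + 6*(I*√2)) + 92) = -123/((-8 + 6*I*√2) + 92) = -123/(84 + 6*I*√2)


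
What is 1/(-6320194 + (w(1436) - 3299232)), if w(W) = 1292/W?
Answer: -359/3453373611 ≈ -1.0396e-7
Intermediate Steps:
1/(-6320194 + (w(1436) - 3299232)) = 1/(-6320194 + (1292/1436 - 3299232)) = 1/(-6320194 + (1292*(1/1436) - 3299232)) = 1/(-6320194 + (323/359 - 3299232)) = 1/(-6320194 - 1184423965/359) = 1/(-3453373611/359) = -359/3453373611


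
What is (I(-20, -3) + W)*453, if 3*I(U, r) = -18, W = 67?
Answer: 27633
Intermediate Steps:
I(U, r) = -6 (I(U, r) = (⅓)*(-18) = -6)
(I(-20, -3) + W)*453 = (-6 + 67)*453 = 61*453 = 27633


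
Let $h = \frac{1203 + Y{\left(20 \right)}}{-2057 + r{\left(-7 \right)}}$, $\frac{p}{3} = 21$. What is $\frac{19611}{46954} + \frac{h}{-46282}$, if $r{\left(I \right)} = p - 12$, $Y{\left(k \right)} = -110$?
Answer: $\frac{53552051251}{128214376652} \approx 0.41768$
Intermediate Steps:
$p = 63$ ($p = 3 \cdot 21 = 63$)
$r{\left(I \right)} = 51$ ($r{\left(I \right)} = 63 - 12 = 51$)
$h = - \frac{1093}{2006}$ ($h = \frac{1203 - 110}{-2057 + 51} = \frac{1093}{-2006} = 1093 \left(- \frac{1}{2006}\right) = - \frac{1093}{2006} \approx -0.54487$)
$\frac{19611}{46954} + \frac{h}{-46282} = \frac{19611}{46954} - \frac{1093}{2006 \left(-46282\right)} = 19611 \cdot \frac{1}{46954} - - \frac{1093}{92841692} = \frac{19611}{46954} + \frac{1093}{92841692} = \frac{53552051251}{128214376652}$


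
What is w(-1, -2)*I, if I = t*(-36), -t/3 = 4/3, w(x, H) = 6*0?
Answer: 0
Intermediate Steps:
w(x, H) = 0
t = -4 (t = -12/3 = -3*4/3 = -4)
I = 144 (I = -4*(-36) = 144)
w(-1, -2)*I = 0*144 = 0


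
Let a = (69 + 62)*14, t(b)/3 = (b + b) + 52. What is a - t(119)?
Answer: 964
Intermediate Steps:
t(b) = 156 + 6*b (t(b) = 3*((b + b) + 52) = 3*(2*b + 52) = 3*(52 + 2*b) = 156 + 6*b)
a = 1834 (a = 131*14 = 1834)
a - t(119) = 1834 - (156 + 6*119) = 1834 - (156 + 714) = 1834 - 1*870 = 1834 - 870 = 964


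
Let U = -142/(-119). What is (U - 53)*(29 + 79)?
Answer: -665820/119 ≈ -5595.1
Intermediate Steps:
U = 142/119 (U = -142*(-1/119) = 142/119 ≈ 1.1933)
(U - 53)*(29 + 79) = (142/119 - 53)*(29 + 79) = -6165/119*108 = -665820/119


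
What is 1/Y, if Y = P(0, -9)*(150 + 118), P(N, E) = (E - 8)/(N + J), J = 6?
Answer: -3/2278 ≈ -0.0013169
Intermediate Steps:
P(N, E) = (-8 + E)/(6 + N) (P(N, E) = (E - 8)/(N + 6) = (-8 + E)/(6 + N))
Y = -2278/3 (Y = ((-8 - 9)/(6 + 0))*(150 + 118) = (-17/6)*268 = ((1/6)*(-17))*268 = -17/6*268 = -2278/3 ≈ -759.33)
1/Y = 1/(-2278/3) = -3/2278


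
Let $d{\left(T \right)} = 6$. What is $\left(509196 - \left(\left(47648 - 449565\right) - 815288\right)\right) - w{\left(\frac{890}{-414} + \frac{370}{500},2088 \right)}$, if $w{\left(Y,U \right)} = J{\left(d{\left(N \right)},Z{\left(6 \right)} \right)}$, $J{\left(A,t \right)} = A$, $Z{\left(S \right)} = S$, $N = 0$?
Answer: $1726395$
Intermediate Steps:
$w{\left(Y,U \right)} = 6$
$\left(509196 - \left(\left(47648 - 449565\right) - 815288\right)\right) - w{\left(\frac{890}{-414} + \frac{370}{500},2088 \right)} = \left(509196 - \left(\left(47648 - 449565\right) - 815288\right)\right) - 6 = \left(509196 - \left(-401917 - 815288\right)\right) - 6 = \left(509196 - -1217205\right) - 6 = \left(509196 + 1217205\right) - 6 = 1726401 - 6 = 1726395$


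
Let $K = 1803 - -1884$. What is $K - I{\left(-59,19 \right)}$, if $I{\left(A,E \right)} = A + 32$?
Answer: $3714$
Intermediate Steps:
$I{\left(A,E \right)} = 32 + A$
$K = 3687$ ($K = 1803 + 1884 = 3687$)
$K - I{\left(-59,19 \right)} = 3687 - \left(32 - 59\right) = 3687 - -27 = 3687 + 27 = 3714$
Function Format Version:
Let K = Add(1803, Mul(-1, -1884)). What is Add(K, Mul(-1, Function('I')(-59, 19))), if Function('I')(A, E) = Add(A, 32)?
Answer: 3714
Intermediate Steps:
Function('I')(A, E) = Add(32, A)
K = 3687 (K = Add(1803, 1884) = 3687)
Add(K, Mul(-1, Function('I')(-59, 19))) = Add(3687, Mul(-1, Add(32, -59))) = Add(3687, Mul(-1, -27)) = Add(3687, 27) = 3714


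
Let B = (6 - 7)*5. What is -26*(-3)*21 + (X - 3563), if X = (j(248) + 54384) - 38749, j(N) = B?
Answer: 13705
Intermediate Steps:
B = -5 (B = -1*5 = -5)
j(N) = -5
X = 15630 (X = (-5 + 54384) - 38749 = 54379 - 38749 = 15630)
-26*(-3)*21 + (X - 3563) = -26*(-3)*21 + (15630 - 3563) = 78*21 + 12067 = 1638 + 12067 = 13705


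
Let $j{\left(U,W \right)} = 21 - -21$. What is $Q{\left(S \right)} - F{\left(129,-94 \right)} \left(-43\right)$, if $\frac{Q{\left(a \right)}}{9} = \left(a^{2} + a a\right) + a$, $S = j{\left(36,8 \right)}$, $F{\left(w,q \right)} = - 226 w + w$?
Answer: $-1215945$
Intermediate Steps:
$F{\left(w,q \right)} = - 225 w$
$j{\left(U,W \right)} = 42$ ($j{\left(U,W \right)} = 21 + 21 = 42$)
$S = 42$
$Q{\left(a \right)} = 9 a + 18 a^{2}$ ($Q{\left(a \right)} = 9 \left(\left(a^{2} + a a\right) + a\right) = 9 \left(\left(a^{2} + a^{2}\right) + a\right) = 9 \left(2 a^{2} + a\right) = 9 \left(a + 2 a^{2}\right) = 9 a + 18 a^{2}$)
$Q{\left(S \right)} - F{\left(129,-94 \right)} \left(-43\right) = 9 \cdot 42 \left(1 + 2 \cdot 42\right) - \left(-225\right) 129 \left(-43\right) = 9 \cdot 42 \left(1 + 84\right) - \left(-29025\right) \left(-43\right) = 9 \cdot 42 \cdot 85 - 1248075 = 32130 - 1248075 = -1215945$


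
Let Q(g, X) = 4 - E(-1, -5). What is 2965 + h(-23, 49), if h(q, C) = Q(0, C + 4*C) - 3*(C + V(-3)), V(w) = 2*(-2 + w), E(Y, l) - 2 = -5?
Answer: 2855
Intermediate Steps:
E(Y, l) = -3 (E(Y, l) = 2 - 5 = -3)
V(w) = -4 + 2*w
Q(g, X) = 7 (Q(g, X) = 4 - 1*(-3) = 4 + 3 = 7)
h(q, C) = 37 - 3*C (h(q, C) = 7 - 3*(C + (-4 + 2*(-3))) = 7 - 3*(C + (-4 - 6)) = 7 - 3*(C - 10) = 7 - 3*(-10 + C) = 7 + (30 - 3*C) = 37 - 3*C)
2965 + h(-23, 49) = 2965 + (37 - 3*49) = 2965 + (37 - 147) = 2965 - 110 = 2855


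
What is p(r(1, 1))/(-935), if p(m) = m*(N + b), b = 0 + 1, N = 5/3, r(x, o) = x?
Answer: -8/2805 ≈ -0.0028520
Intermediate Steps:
N = 5/3 (N = 5*(⅓) = 5/3 ≈ 1.6667)
b = 1
p(m) = 8*m/3 (p(m) = m*(5/3 + 1) = m*(8/3) = 8*m/3)
p(r(1, 1))/(-935) = ((8/3)*1)/(-935) = (8/3)*(-1/935) = -8/2805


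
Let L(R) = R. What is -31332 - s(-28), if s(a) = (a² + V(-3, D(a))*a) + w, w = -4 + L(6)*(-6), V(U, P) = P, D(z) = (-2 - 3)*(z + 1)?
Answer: -28296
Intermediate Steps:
D(z) = -5 - 5*z (D(z) = -5*(1 + z) = -5 - 5*z)
w = -40 (w = -4 + 6*(-6) = -4 - 36 = -40)
s(a) = -40 + a² + a*(-5 - 5*a) (s(a) = (a² + (-5 - 5*a)*a) - 40 = (a² + a*(-5 - 5*a)) - 40 = -40 + a² + a*(-5 - 5*a))
-31332 - s(-28) = -31332 - (-40 + (-28)² - 5*(-28)*(1 - 28)) = -31332 - (-40 + 784 - 5*(-28)*(-27)) = -31332 - (-40 + 784 - 3780) = -31332 - 1*(-3036) = -31332 + 3036 = -28296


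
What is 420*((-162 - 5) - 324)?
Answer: -206220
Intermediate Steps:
420*((-162 - 5) - 324) = 420*(-167 - 324) = 420*(-491) = -206220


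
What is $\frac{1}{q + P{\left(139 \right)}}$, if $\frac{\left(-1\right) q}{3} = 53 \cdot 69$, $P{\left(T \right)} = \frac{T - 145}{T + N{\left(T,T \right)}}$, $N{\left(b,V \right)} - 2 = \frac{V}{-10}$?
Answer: $- \frac{1271}{13944201} \approx -9.1149 \cdot 10^{-5}$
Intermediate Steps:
$N{\left(b,V \right)} = 2 - \frac{V}{10}$ ($N{\left(b,V \right)} = 2 + \frac{V}{-10} = 2 + V \left(- \frac{1}{10}\right) = 2 - \frac{V}{10}$)
$P{\left(T \right)} = \frac{-145 + T}{2 + \frac{9 T}{10}}$ ($P{\left(T \right)} = \frac{T - 145}{T - \left(-2 + \frac{T}{10}\right)} = \frac{-145 + T}{2 + \frac{9 T}{10}}$)
$q = -10971$ ($q = - 3 \cdot 53 \cdot 69 = \left(-3\right) 3657 = -10971$)
$\frac{1}{q + P{\left(139 \right)}} = \frac{1}{-10971 + \frac{10 \left(-145 + 139\right)}{20 + 9 \cdot 139}} = \frac{1}{-10971 + 10 \frac{1}{20 + 1251} \left(-6\right)} = \frac{1}{-10971 + 10 \cdot \frac{1}{1271} \left(-6\right)} = \frac{1}{-10971 - \frac{60}{1271}} = \frac{1}{- \frac{13944201}{1271}} = - \frac{1271}{13944201}$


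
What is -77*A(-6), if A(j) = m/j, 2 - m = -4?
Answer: 77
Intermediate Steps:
m = 6 (m = 2 - 1*(-4) = 2 + 4 = 6)
A(j) = 6/j
-77*A(-6) = -462/(-6) = -462*(-1)/6 = -77*(-1) = 77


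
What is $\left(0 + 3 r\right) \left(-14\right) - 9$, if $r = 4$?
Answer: $-177$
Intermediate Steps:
$\left(0 + 3 r\right) \left(-14\right) - 9 = \left(0 + 3 \cdot 4\right) \left(-14\right) - 9 = \left(0 + 12\right) \left(-14\right) - 9 = 12 \left(-14\right) - 9 = -168 - 9 = -177$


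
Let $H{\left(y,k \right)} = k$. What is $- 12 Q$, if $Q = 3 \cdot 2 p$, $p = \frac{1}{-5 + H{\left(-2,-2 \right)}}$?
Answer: $\frac{72}{7} \approx 10.286$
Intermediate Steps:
$p = - \frac{1}{7}$ ($p = \frac{1}{-5 - 2} = \frac{1}{-7} = - \frac{1}{7} \approx -0.14286$)
$Q = - \frac{6}{7}$ ($Q = 3 \cdot 2 \left(- \frac{1}{7}\right) = 6 \left(- \frac{1}{7}\right) = - \frac{6}{7} \approx -0.85714$)
$- 12 Q = \left(-12\right) \left(- \frac{6}{7}\right) = \frac{72}{7}$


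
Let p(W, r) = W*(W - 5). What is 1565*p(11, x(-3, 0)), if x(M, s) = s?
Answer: 103290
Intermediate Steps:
p(W, r) = W*(-5 + W)
1565*p(11, x(-3, 0)) = 1565*(11*(-5 + 11)) = 1565*(11*6) = 1565*66 = 103290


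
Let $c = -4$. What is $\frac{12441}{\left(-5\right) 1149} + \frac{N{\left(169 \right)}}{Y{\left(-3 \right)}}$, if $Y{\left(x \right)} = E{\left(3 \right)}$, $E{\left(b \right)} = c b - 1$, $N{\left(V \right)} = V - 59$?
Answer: $- \frac{264561}{24895} \approx -10.627$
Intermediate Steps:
$N{\left(V \right)} = -59 + V$
$E{\left(b \right)} = -1 - 4 b$ ($E{\left(b \right)} = - 4 b - 1 = -1 - 4 b$)
$Y{\left(x \right)} = -13$ ($Y{\left(x \right)} = -1 - 12 = -13$)
$\frac{12441}{\left(-5\right) 1149} + \frac{N{\left(169 \right)}}{Y{\left(-3 \right)}} = \frac{12441}{\left(-5\right) 1149} + \frac{-59 + 169}{-13} = \frac{12441}{-5745} + 110 \left(- \frac{1}{13}\right) = 12441 \left(- \frac{1}{5745}\right) - \frac{110}{13} = - \frac{4147}{1915} - \frac{110}{13} = - \frac{264561}{24895}$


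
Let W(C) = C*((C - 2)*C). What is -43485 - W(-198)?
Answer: 7797315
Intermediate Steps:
W(C) = C**2*(-2 + C) (W(C) = C*((-2 + C)*C) = C*(C*(-2 + C)) = C**2*(-2 + C))
-43485 - W(-198) = -43485 - (-198)**2*(-2 - 198) = -43485 - 39204*(-200) = -43485 - 1*(-7840800) = -43485 + 7840800 = 7797315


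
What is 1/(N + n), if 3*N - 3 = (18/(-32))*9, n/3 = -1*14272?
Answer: -16/685067 ≈ -2.3355e-5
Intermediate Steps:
n = -42816 (n = 3*(-1*14272) = 3*(-14272) = -42816)
N = -11/16 (N = 1 + ((18/(-32))*9)/3 = 1 + (-1/32*18*9)/3 = 1 + (-9/16*9)/3 = 1 + (⅓)*(-81/16) = 1 - 27/16 = -11/16 ≈ -0.68750)
1/(N + n) = 1/(-11/16 - 42816) = 1/(-685067/16) = -16/685067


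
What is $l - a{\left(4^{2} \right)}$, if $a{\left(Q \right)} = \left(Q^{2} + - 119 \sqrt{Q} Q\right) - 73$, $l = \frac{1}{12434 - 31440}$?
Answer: $\frac{141271597}{19006} \approx 7433.0$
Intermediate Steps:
$l = - \frac{1}{19006}$ ($l = \frac{1}{-19006} = - \frac{1}{19006} \approx -5.2615 \cdot 10^{-5}$)
$a{\left(Q \right)} = -73 + Q^{2} - 119 Q^{\frac{3}{2}}$ ($a{\left(Q \right)} = \left(Q^{2} - 119 Q^{\frac{3}{2}}\right) - 73 = -73 + Q^{2} - 119 Q^{\frac{3}{2}}$)
$l - a{\left(4^{2} \right)} = - \frac{1}{19006} - \left(-73 + \left(4^{2}\right)^{2} - 119 \left(4^{2}\right)^{\frac{3}{2}}\right) = - \frac{1}{19006} - \left(-73 + 16^{2} - 119 \cdot 16^{\frac{3}{2}}\right) = - \frac{1}{19006} - \left(-73 + 256 - 7616\right) = - \frac{1}{19006} - -7433 = - \frac{1}{19006} + 7433 = \frac{141271597}{19006}$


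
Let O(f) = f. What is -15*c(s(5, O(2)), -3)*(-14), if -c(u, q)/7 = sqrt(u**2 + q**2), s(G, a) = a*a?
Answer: -7350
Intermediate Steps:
s(G, a) = a**2
c(u, q) = -7*sqrt(q**2 + u**2) (c(u, q) = -7*sqrt(u**2 + q**2) = -7*sqrt(q**2 + u**2))
-15*c(s(5, O(2)), -3)*(-14) = -(-105)*sqrt((-3)**2 + (2**2)**2)*(-14) = -(-105)*sqrt(9 + 4**2)*(-14) = -(-105)*sqrt(9 + 16)*(-14) = -(-105)*sqrt(25)*(-14) = -(-105)*5*(-14) = -15*(-35)*(-14) = 525*(-14) = -7350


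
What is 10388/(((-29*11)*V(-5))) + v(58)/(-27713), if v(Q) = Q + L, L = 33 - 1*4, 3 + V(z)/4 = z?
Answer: 71748637/70723576 ≈ 1.0145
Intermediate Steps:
V(z) = -12 + 4*z
L = 29 (L = 33 - 4 = 29)
v(Q) = 29 + Q (v(Q) = Q + 29 = 29 + Q)
10388/(((-29*11)*V(-5))) + v(58)/(-27713) = 10388/(((-29*11)*(-12 + 4*(-5)))) + (29 + 58)/(-27713) = 10388/((-319*(-12 - 20))) + 87*(-1/27713) = 10388/((-319*(-32))) - 87/27713 = 10388/10208 - 87/27713 = 10388*(1/10208) - 87/27713 = 2597/2552 - 87/27713 = 71748637/70723576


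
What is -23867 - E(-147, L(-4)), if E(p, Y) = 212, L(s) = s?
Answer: -24079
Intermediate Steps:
-23867 - E(-147, L(-4)) = -23867 - 1*212 = -23867 - 212 = -24079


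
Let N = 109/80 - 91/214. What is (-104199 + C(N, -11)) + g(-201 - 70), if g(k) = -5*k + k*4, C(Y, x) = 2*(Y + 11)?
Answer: -444709657/4280 ≈ -1.0390e+5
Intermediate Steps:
N = 8023/8560 (N = 109*(1/80) - 91*1/214 = 109/80 - 91/214 = 8023/8560 ≈ 0.93727)
C(Y, x) = 22 + 2*Y (C(Y, x) = 2*(11 + Y) = 22 + 2*Y)
g(k) = -k (g(k) = -5*k + 4*k = -k)
(-104199 + C(N, -11)) + g(-201 - 70) = (-104199 + (22 + 2*(8023/8560))) - (-201 - 70) = (-104199 + (22 + 8023/4280)) - 1*(-271) = (-104199 + 102183/4280) + 271 = -445869537/4280 + 271 = -444709657/4280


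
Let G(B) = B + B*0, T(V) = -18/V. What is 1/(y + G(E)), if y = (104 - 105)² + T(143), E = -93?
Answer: -143/13174 ≈ -0.010855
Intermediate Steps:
G(B) = B (G(B) = B + 0 = B)
y = 125/143 (y = (104 - 105)² - 18/143 = (-1)² - 18*1/143 = 1 - 18/143 = 125/143 ≈ 0.87413)
1/(y + G(E)) = 1/(125/143 - 93) = 1/(-13174/143) = -143/13174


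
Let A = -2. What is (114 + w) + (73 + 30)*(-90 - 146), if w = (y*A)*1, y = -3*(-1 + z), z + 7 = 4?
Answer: -24218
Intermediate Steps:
z = -3 (z = -7 + 4 = -3)
y = 12 (y = -3*(-1 - 3) = -3*(-4) = 12)
w = -24 (w = (12*(-2))*1 = -24*1 = -24)
(114 + w) + (73 + 30)*(-90 - 146) = (114 - 24) + (73 + 30)*(-90 - 146) = 90 + 103*(-236) = 90 - 24308 = -24218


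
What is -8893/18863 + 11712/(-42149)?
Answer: -595754513/795056587 ≈ -0.74932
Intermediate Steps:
-8893/18863 + 11712/(-42149) = -8893*1/18863 + 11712*(-1/42149) = -8893/18863 - 11712/42149 = -595754513/795056587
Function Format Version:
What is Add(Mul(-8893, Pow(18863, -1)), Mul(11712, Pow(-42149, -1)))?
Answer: Rational(-595754513, 795056587) ≈ -0.74932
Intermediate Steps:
Add(Mul(-8893, Pow(18863, -1)), Mul(11712, Pow(-42149, -1))) = Add(Mul(-8893, Rational(1, 18863)), Mul(11712, Rational(-1, 42149))) = Add(Rational(-8893, 18863), Rational(-11712, 42149)) = Rational(-595754513, 795056587)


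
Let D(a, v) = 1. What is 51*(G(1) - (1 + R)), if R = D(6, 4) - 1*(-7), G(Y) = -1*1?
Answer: -510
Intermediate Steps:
G(Y) = -1
R = 8 (R = 1 - 1*(-7) = 1 + 7 = 8)
51*(G(1) - (1 + R)) = 51*(-1 - (1 + 8)) = 51*(-1 - 1*9) = 51*(-1 - 9) = 51*(-10) = -510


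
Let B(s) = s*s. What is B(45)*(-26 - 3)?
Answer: -58725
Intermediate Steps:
B(s) = s²
B(45)*(-26 - 3) = 45²*(-26 - 3) = 2025*(-29) = -58725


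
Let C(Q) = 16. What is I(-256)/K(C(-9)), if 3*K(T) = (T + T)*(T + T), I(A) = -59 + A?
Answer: -945/1024 ≈ -0.92285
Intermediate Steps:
K(T) = 4*T²/3 (K(T) = ((T + T)*(T + T))/3 = ((2*T)*(2*T))/3 = (4*T²)/3 = 4*T²/3)
I(-256)/K(C(-9)) = (-59 - 256)/(((4/3)*16²)) = -315/((4/3)*256) = -315/1024/3 = -315*3/1024 = -945/1024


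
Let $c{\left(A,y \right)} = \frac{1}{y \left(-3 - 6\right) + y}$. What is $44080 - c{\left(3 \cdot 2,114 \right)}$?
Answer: $\frac{40200961}{912} \approx 44080.0$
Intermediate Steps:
$c{\left(A,y \right)} = - \frac{1}{8 y}$ ($c{\left(A,y \right)} = \frac{1}{y \left(-9\right) + y} = \frac{1}{- 9 y + y} = \frac{1}{\left(-8\right) y} = - \frac{1}{8 y}$)
$44080 - c{\left(3 \cdot 2,114 \right)} = 44080 - - \frac{1}{8 \cdot 114} = 44080 - \left(- \frac{1}{8}\right) \frac{1}{114} = 44080 - - \frac{1}{912} = 44080 + \frac{1}{912} = \frac{40200961}{912}$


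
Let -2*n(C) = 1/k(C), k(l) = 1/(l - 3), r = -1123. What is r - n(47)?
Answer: -1101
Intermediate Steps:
k(l) = 1/(-3 + l)
n(C) = 3/2 - C/2 (n(C) = -(-3/2 + C/2) = -(-3 + C)/2 = 3/2 - C/2)
r - n(47) = -1123 - (3/2 - 1/2*47) = -1123 - (3/2 - 47/2) = -1123 - 1*(-22) = -1123 + 22 = -1101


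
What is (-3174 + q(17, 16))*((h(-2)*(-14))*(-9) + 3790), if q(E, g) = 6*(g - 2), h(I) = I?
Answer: -10932420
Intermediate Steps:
q(E, g) = -12 + 6*g (q(E, g) = 6*(-2 + g) = -12 + 6*g)
(-3174 + q(17, 16))*((h(-2)*(-14))*(-9) + 3790) = (-3174 + (-12 + 6*16))*(-2*(-14)*(-9) + 3790) = (-3174 + (-12 + 96))*(28*(-9) + 3790) = (-3174 + 84)*(-252 + 3790) = -3090*3538 = -10932420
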